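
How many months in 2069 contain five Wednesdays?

A month of length L has five Wednesdays iff its first Wednesday is on day ≤ L−28 (so day 1–3 in a 31-day month, 1–2 in a 30-day month, day 1 in a leap February).
Checking each month of 2069: Jan starts Tue (31d) ✓; Feb starts Fri (28d); Mar starts Fri (31d); Apr starts Mon (30d); May starts Wed (31d) ✓; Jun starts Sat (30d); Jul starts Mon (31d) ✓; Aug starts Thu (31d); Sep starts Sun (30d); Oct starts Tue (31d) ✓; Nov starts Fri (30d); Dec starts Sun (31d).
Five-Wednesday months: January, May, July, October → 4.

4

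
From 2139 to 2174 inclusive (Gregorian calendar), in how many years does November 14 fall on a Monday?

6

Track November 14's weekday year by year (advancing +1, or +2 across a Feb 29):
  2139: Sat  2140: Mon (+2) ✓  2141: Tue (+1)  2142: Wed (+1)  2143: Thu (+1)
  2144: Sat (+2)  2145: Sun (+1)  2146: Mon (+1) ✓  2147: Tue (+1)  2148: Thu (+2)
  2149: Fri (+1)  2150: Sat (+1)  2151: Sun (+1)  2152: Tue (+2)  … (8 more years) …
  2161: Sat (+1)  2162: Sun (+1)  2163: Mon (+1) ✓  2164: Wed (+2)  2165: Thu (+1)
  2166: Fri (+1)  2167: Sat (+1)  2168: Mon (+2) ✓  2169: Tue (+1)  2170: Wed (+1)
  2171: Thu (+1)  2172: Sat (+2)  2173: Sun (+1)  2174: Mon (+1) ✓
Monday years: 2140, 2146, 2157, 2163, 2168, 2174 — 6 in total.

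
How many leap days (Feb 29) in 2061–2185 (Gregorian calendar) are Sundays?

Leap years in 2061–2185: 30 of them.
Feb 29 weekday advances by 5 (mod 7) from one leap year to the next four years later (or differs when a century non-leap intervenes).
Leap-day weekdays: 2064:Fri 2068:Wed 2072:Mon 2076:Sat 2080:Thu 2084:Tue 2088:Sun✓ 2092:Fri 2096:Wed 2104:Fri 2108:Wed 2112:Mon 2116:Sat …(4 more)… 2136:Wed 2140:Mon 2144:Sat 2148:Thu 2152:Tue 2156:Sun✓ 2160:Fri 2164:Wed 2168:Mon 2172:Sat 2176:Thu 2180:Tue 2184:Sun✓
Sunday: 2088, 2128, 2156, 2184 → 4.

4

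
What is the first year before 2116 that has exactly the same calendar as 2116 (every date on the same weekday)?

2076

Two years share a calendar iff Jan 1 falls on the same weekday and both are leap or both are common. 2116: Jan 1 is Wednesday, leap year.
2115: Jan 1 Tuesday, common
2114: Jan 1 Monday, common
2113: Jan 1 Sunday, common
2112: Jan 1 Friday, leap
2111: Jan 1 Thursday, common
2110: Jan 1 Wednesday, common
2109: Jan 1 Tuesday, common
2108: Jan 1 Sunday, leap
2107: Jan 1 Saturday, common
2106: Jan 1 Friday, common
2105: Jan 1 Thursday, common
2104: Jan 1 Tuesday, leap
2103: Jan 1 Monday, common
2102: Jan 1 Sunday, common
2101: Jan 1 Saturday, common
2100: Jan 1 Friday, common
2099: Jan 1 Thursday, common
2098: Jan 1 Wednesday, common
2097: Jan 1 Tuesday, common
2096: Jan 1 Sunday, leap
2095: Jan 1 Saturday, common
2094: Jan 1 Friday, common
2093: Jan 1 Thursday, common
2092: Jan 1 Tuesday, leap
2091: Jan 1 Monday, common
2090: Jan 1 Sunday, common
2089: Jan 1 Saturday, common
2088: Jan 1 Thursday, leap
2087: Jan 1 Wednesday, common
2086: Jan 1 Tuesday, common
2085: Jan 1 Monday, common
2084: Jan 1 Saturday, leap
2083: Jan 1 Friday, common
2082: Jan 1 Thursday, common
2081: Jan 1 Wednesday, common
2080: Jan 1 Monday, leap
2079: Jan 1 Sunday, common
2078: Jan 1 Saturday, common
2077: Jan 1 Friday, common
2076: Jan 1 Wednesday, leap
2076 matches on both conditions.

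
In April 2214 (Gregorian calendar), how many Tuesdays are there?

April 2214 has 30 days and begins on Friday.
The first Tuesday is April 5.
Tuesdays fall on 5, 12, 19, 26 — that's 4.

4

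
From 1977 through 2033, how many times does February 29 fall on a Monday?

Leap years in 1977–2033: 14 of them.
Feb 29 weekday advances by 5 (mod 7) from one leap year to the next four years later (or differs when a century non-leap intervenes).
Leap-day weekdays: 1980:Fri 1984:Wed 1988:Mon✓ 1992:Sat 1996:Thu 2000:Tue 2004:Sun 2008:Fri 2012:Wed 2016:Mon✓ 2020:Sat 2024:Thu 2028:Tue 2032:Sun
Monday: 1988, 2016 → 2.

2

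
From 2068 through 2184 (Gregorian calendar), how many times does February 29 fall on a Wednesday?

Leap years in 2068–2184: 29 of them.
Feb 29 weekday advances by 5 (mod 7) from one leap year to the next four years later (or differs when a century non-leap intervenes).
Leap-day weekdays: 2068:Wed✓ 2072:Mon 2076:Sat 2080:Thu 2084:Tue 2088:Sun 2092:Fri 2096:Wed✓ 2104:Fri 2108:Wed✓ 2112:Mon 2116:Sat 2120:Thu …(3 more)… 2136:Wed✓ 2140:Mon 2144:Sat 2148:Thu 2152:Tue 2156:Sun 2160:Fri 2164:Wed✓ 2168:Mon 2172:Sat 2176:Thu 2180:Tue 2184:Sun
Wednesday: 2068, 2096, 2108, 2136, 2164 → 5.

5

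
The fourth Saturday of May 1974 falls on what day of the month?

May 1, 1974 is a Wednesday, so the first Saturday is the 4th.
The fourth Saturday is 4 + 21 = 25.

25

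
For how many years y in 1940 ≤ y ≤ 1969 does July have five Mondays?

July has 31 days; it has five Mondays when Monday falls among the first (month-length − 28) days — i.e. when July 1 is one of Monday/Sunday/Saturday.
July 1 by year: 1940:Mon✓ 1941:Tue 1942:Wed 1943:Thu 1944:Sat✓ 1945:Sun✓ 1946:Mon✓ 1947:Tue 1948:Thu 1949:Fri 1950:Sat✓ 1951:Sun✓ 1952:Tue 1953:Wed 1954:Thu 1955:Fri 1956:Sun✓ 1957:Mon✓ 1958:Tue 1959:Wed 1960:Fri 1961:Sat✓ 1962:Sun✓ 1963:Mon✓ 1964:Wed 1965:Thu 1966:Fri 1967:Sat✓ 1968:Mon✓ 1969:Tue
Years with five Mondays: 1940, 1944, 1945, 1946, 1950, 1951, 1956, 1957, 1961, 1962, 1963, 1967, 1968 → 13.

13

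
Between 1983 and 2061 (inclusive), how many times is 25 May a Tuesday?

11

Track 25 May's weekday year by year (advancing +1, or +2 across a Feb 29):
  1983: Wed  1984: Fri (+2)  1985: Sat (+1)  1986: Sun (+1)  1987: Mon (+1)
  1988: Wed (+2)  1989: Thu (+1)  1990: Fri (+1)  1991: Sat (+1)  1992: Mon (+2)
  1993: Tue (+1) ✓  1994: Wed (+1)  1995: Thu (+1)  1996: Sat (+2)  … (51 more years) …
  2048: Mon (+2)  2049: Tue (+1) ✓  2050: Wed (+1)  2051: Thu (+1)  2052: Sat (+2)
  2053: Sun (+1)  2054: Mon (+1)  2055: Tue (+1) ✓  2056: Thu (+2)  2057: Fri (+1)
  2058: Sat (+1)  2059: Sun (+1)  2060: Tue (+2) ✓  2061: Wed (+1)
Tuesday years: 1993, 1999, 2004, 2010, 2021, 2027, 2032, 2038, 2049, 2055, 2060 — 11 in total.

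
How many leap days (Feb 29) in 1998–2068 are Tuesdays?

3

Leap years in 1998–2068: 18 of them.
Feb 29 weekday advances by 5 (mod 7) from one leap year to the next four years later (or differs when a century non-leap intervenes).
Leap-day weekdays: 2000:Tue✓ 2004:Sun 2008:Fri 2012:Wed 2016:Mon 2020:Sat 2024:Thu 2028:Tue✓ 2032:Sun 2036:Fri 2040:Wed 2044:Mon 2048:Sat 2052:Thu 2056:Tue✓ 2060:Sun 2064:Fri 2068:Wed
Tuesday: 2000, 2028, 2056 → 3.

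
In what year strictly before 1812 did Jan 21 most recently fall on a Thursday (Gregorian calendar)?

1808

From one year to the next, a fixed date's weekday advances by 1, or by 2 when a Feb 29 lies between the two dates.
1812: January 21 is Tuesday.
1811: Monday (−1)
1810: Sunday (−1)
1809: Saturday (−1)
1808: Thursday (−2)
Jan 21 falls on a Thursday in 1808.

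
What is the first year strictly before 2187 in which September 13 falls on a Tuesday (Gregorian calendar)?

2185

From one year to the next, a fixed date's weekday advances by 1, or by 2 when a Feb 29 lies between the two dates.
2187: September 13 is Thursday.
2186: Wednesday (−1)
2185: Tuesday (−1)
September 13 falls on a Tuesday in 2185.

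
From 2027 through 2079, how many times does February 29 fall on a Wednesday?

2

Leap years in 2027–2079: 13 of them.
Feb 29 weekday advances by 5 (mod 7) from one leap year to the next four years later (or differs when a century non-leap intervenes).
Leap-day weekdays: 2028:Tue 2032:Sun 2036:Fri 2040:Wed✓ 2044:Mon 2048:Sat 2052:Thu 2056:Tue 2060:Sun 2064:Fri 2068:Wed✓ 2072:Mon 2076:Sat
Wednesday: 2040, 2068 → 2.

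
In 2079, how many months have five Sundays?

5

A month of length L has five Sundays iff its first Sunday is on day ≤ L−28 (so day 1–3 in a 31-day month, 1–2 in a 30-day month, day 1 in a leap February).
Checking each month of 2079: Jan starts Sun (31d) ✓; Feb starts Wed (28d); Mar starts Wed (31d); Apr starts Sat (30d) ✓; May starts Mon (31d); Jun starts Thu (30d); Jul starts Sat (31d) ✓; Aug starts Tue (31d); Sep starts Fri (30d); Oct starts Sun (31d) ✓; Nov starts Wed (30d); Dec starts Fri (31d) ✓.
Five-Sunday months: January, April, July, October, December → 5.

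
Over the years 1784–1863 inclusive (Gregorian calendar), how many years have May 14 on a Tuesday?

Track May 14's weekday year by year (advancing +1, or +2 across a Feb 29):
  1784: Fri  1785: Sat (+1)  1786: Sun (+1)  1787: Mon (+1)  1788: Wed (+2)
  1789: Thu (+1)  1790: Fri (+1)  1791: Sat (+1)  1792: Mon (+2)  1793: Tue (+1) ✓
  1794: Wed (+1)  1795: Thu (+1)  1796: Sat (+2)  1797: Sun (+1)  … (52 more years) …
  1850: Tue (+1) ✓  1851: Wed (+1)  1852: Fri (+2)  1853: Sat (+1)  1854: Sun (+1)
  1855: Mon (+1)  1856: Wed (+2)  1857: Thu (+1)  1858: Fri (+1)  1859: Sat (+1)
  1860: Mon (+2)  1861: Tue (+1) ✓  1862: Wed (+1)  1863: Thu (+1)
Tuesday years: 1793, 1799, 1805, 1811, 1816, 1822, 1833, 1839, 1844, 1850, 1861 — 11 in total.

11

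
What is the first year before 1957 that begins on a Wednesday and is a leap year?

Jan 1 advances by 2 weekdays after a leap year and by 1 after a common year.
1957: Jan 1 is Tuesday.
1956: Sunday (leap)
1955: Saturday
1954: Friday
1953: Thursday
1952: Tuesday (leap)
1951: Monday
1950: Sunday
1949: Saturday
1948: Thursday (leap)
1947: Wednesday
1946: Tuesday
1945: Monday
1944: Saturday (leap)
1943: Friday
1942: Thursday
1941: Wednesday
1940: Monday (leap)
1939: Sunday
1938: Saturday
1937: Friday
1936: Wednesday (leap)
1936 begins on a Wednesday and is a leap year.

1936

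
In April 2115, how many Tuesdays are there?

5

April 2115 has 30 days and begins on Monday.
The first Tuesday is April 2.
Tuesdays fall on 2, 9, 16, 23, 30 — that's 5.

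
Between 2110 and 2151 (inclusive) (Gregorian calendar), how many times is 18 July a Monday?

Track 18 July's weekday year by year (advancing +1, or +2 across a Feb 29):
  2110: Fri  2111: Sat (+1)  2112: Mon (+2) ✓  2113: Tue (+1)  2114: Wed (+1)
  2115: Thu (+1)  2116: Sat (+2)  2117: Sun (+1)  2118: Mon (+1) ✓  2119: Tue (+1)
  2120: Thu (+2)  2121: Fri (+1)  2122: Sat (+1)  2123: Sun (+1)  … (14 more years) …
  2138: Fri (+1)  2139: Sat (+1)  2140: Mon (+2) ✓  2141: Tue (+1)  2142: Wed (+1)
  2143: Thu (+1)  2144: Sat (+2)  2145: Sun (+1)  2146: Mon (+1) ✓  2147: Tue (+1)
  2148: Thu (+2)  2149: Fri (+1)  2150: Sat (+1)  2151: Sun (+1)
Monday years: 2112, 2118, 2129, 2135, 2140, 2146 — 6 in total.

6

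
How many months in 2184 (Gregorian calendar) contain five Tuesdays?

A month of length L has five Tuesdays iff its first Tuesday is on day ≤ L−28 (so day 1–3 in a 31-day month, 1–2 in a 30-day month, day 1 in a leap February).
Checking each month of 2184: Jan starts Thu (31d); Feb starts Sun (29d); Mar starts Mon (31d) ✓; Apr starts Thu (30d); May starts Sat (31d); Jun starts Tue (30d) ✓; Jul starts Thu (31d); Aug starts Sun (31d) ✓; Sep starts Wed (30d); Oct starts Fri (31d); Nov starts Mon (30d) ✓; Dec starts Wed (31d).
Five-Tuesday months: March, June, August, November → 4.

4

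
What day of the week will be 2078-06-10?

January 1, 2078 is a Saturday.
June 10 is day 161 of the year, i.e. 160 days after Jan 1.
160 mod 7 = 6, so advance 6 weekdays from Saturday: Friday.

Friday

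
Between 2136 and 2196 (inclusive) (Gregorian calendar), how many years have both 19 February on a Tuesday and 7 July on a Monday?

2

Check each year's weekday for 19 February and 7 July:
  2136: Sun/Sat  2137: Tue/Sun  2138: Wed/Mon  2139: Thu/Tue  2140: Fri/Thu  2141: Sun/Fri  2142: Mon/Sat  2143: Tue/Sun  2144: Wed/Tue  2145: Fri/Wed  2146: Sat/Thu  2147: Sun/Fri  2148: Mon/Sun  2149: Wed/Mon  …(33 more)…  2183: Wed/Mon  2184: Thu/Wed  2185: Sat/Thu  2186: Sun/Fri  2187: Mon/Sat  2188: Tue/Mon ✓  2189: Thu/Tue  2190: Fri/Wed  2191: Sat/Thu  2192: Sun/Sat  2193: Tue/Sun  2194: Wed/Mon  2195: Thu/Tue  2196: Fri/Thu
Both conditions hold in: 2160, 2188 — 2.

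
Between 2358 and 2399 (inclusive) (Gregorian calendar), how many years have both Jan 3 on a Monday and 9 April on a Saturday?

Check each year's weekday for Jan 3 and 9 April:
  2358: Fri/Wed  2359: Sat/Thu  2360: Sun/Sat  2361: Tue/Sun  2362: Wed/Mon  2363: Thu/Tue  2364: Fri/Thu  2365: Sun/Fri  2366: Mon/Sat ✓  2367: Tue/Sun  2368: Wed/Tue  2369: Fri/Wed  2370: Sat/Thu  2371: Sun/Fri  …(14 more)…  2386: Fri/Wed  2387: Sat/Thu  2388: Sun/Sat  2389: Tue/Sun  2390: Wed/Mon  2391: Thu/Tue  2392: Fri/Thu  2393: Sun/Fri  2394: Mon/Sat ✓  2395: Tue/Sun  2396: Wed/Tue  2397: Fri/Wed  2398: Sat/Thu  2399: Sun/Fri
Both conditions hold in: 2366, 2377, 2383, 2394 — 4.

4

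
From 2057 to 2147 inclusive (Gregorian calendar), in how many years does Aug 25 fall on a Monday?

Track Aug 25's weekday year by year (advancing +1, or +2 across a Feb 29):
  2057: Sat  2058: Sun (+1)  2059: Mon (+1) ✓  2060: Wed (+2)  2061: Thu (+1)
  2062: Fri (+1)  2063: Sat (+1)  2064: Mon (+2) ✓  2065: Tue (+1)  2066: Wed (+1)
  2067: Thu (+1)  2068: Sat (+2)  2069: Sun (+1)  2070: Mon (+1) ✓  … (63 more years) …
  2134: Wed (+1)  2135: Thu (+1)  2136: Sat (+2)  2137: Sun (+1)  2138: Mon (+1) ✓
  2139: Tue (+1)  2140: Thu (+2)  2141: Fri (+1)  2142: Sat (+1)  2143: Sun (+1)
  2144: Tue (+2)  2145: Wed (+1)  2146: Thu (+1)  2147: Fri (+1)
Monday years: 2059, 2064, 2070, 2081, 2087, 2092, 2098, 2104, 2110, 2121, 2127, 2132, 2138 — 13 in total.

13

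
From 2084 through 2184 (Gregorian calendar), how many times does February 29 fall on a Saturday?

Leap years in 2084–2184: 25 of them.
Feb 29 weekday advances by 5 (mod 7) from one leap year to the next four years later (or differs when a century non-leap intervenes).
Leap-day weekdays: 2084:Tue 2088:Sun 2092:Fri 2096:Wed 2104:Fri 2108:Wed 2112:Mon 2116:Sat✓ 2120:Thu 2124:Tue 2128:Sun 2132:Fri 2136:Wed 2140:Mon 2144:Sat✓ 2148:Thu 2152:Tue 2156:Sun 2160:Fri 2164:Wed 2168:Mon 2172:Sat✓ 2176:Thu 2180:Tue 2184:Sun
Saturday: 2116, 2144, 2172 → 3.

3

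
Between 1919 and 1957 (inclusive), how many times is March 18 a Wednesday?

5

Track March 18's weekday year by year (advancing +1, or +2 across a Feb 29):
  1919: Tue  1920: Thu (+2)  1921: Fri (+1)  1922: Sat (+1)  1923: Sun (+1)
  1924: Tue (+2)  1925: Wed (+1) ✓  1926: Thu (+1)  1927: Fri (+1)  1928: Sun (+2)
  1929: Mon (+1)  1930: Tue (+1)  1931: Wed (+1) ✓  1932: Fri (+2)  … (11 more years) …
  1944: Sat (+2)  1945: Sun (+1)  1946: Mon (+1)  1947: Tue (+1)  1948: Thu (+2)
  1949: Fri (+1)  1950: Sat (+1)  1951: Sun (+1)  1952: Tue (+2)  1953: Wed (+1) ✓
  1954: Thu (+1)  1955: Fri (+1)  1956: Sun (+2)  1957: Mon (+1)
Wednesday years: 1925, 1931, 1936, 1942, 1953 — 5 in total.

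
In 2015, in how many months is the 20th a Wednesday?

1

Check the 20th of each month of 2015: Jan 20: Tue, Feb 20: Fri, Mar 20: Fri, Apr 20: Mon, May 20: Wed, Jun 20: Sat, Jul 20: Mon, Aug 20: Thu, Sep 20: Sun, Oct 20: Tue, Nov 20: Fri, Dec 20: Sun.
Wednesday occurs in May — 1 month.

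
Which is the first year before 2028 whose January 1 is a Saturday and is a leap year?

Jan 1 advances by 2 weekdays after a leap year and by 1 after a common year.
2028: Jan 1 is Saturday (leap).
2027: Friday
2026: Thursday
2025: Wednesday
2024: Monday (leap)
2023: Sunday
2022: Saturday
2021: Friday
2020: Wednesday (leap)
2019: Tuesday
2018: Monday
2017: Sunday
2016: Friday (leap)
2015: Thursday
2014: Wednesday
2013: Tuesday
2012: Sunday (leap)
2011: Saturday
2010: Friday
2009: Thursday
2008: Tuesday (leap)
2007: Monday
2006: Sunday
2005: Saturday
2004: Thursday (leap)
2003: Wednesday
2002: Tuesday
2001: Monday
2000: Saturday (leap)
2000 begins on a Saturday and is a leap year.

2000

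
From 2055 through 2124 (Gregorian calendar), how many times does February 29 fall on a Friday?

3

Leap years in 2055–2124: 17 of them.
Feb 29 weekday advances by 5 (mod 7) from one leap year to the next four years later (or differs when a century non-leap intervenes).
Leap-day weekdays: 2056:Tue 2060:Sun 2064:Fri✓ 2068:Wed 2072:Mon 2076:Sat 2080:Thu 2084:Tue 2088:Sun 2092:Fri✓ 2096:Wed 2104:Fri✓ 2108:Wed 2112:Mon 2116:Sat 2120:Thu 2124:Tue
Friday: 2064, 2092, 2104 → 3.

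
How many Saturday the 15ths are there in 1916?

Check the 15th of each month of 1916: Jan 15: Sat, Feb 15: Tue, Mar 15: Wed, Apr 15: Sat, May 15: Mon, Jun 15: Thu, Jul 15: Sat, Aug 15: Tue, Sep 15: Fri, Oct 15: Sun, Nov 15: Wed, Dec 15: Fri.
Saturday occurs in January, April, July — 3 months.

3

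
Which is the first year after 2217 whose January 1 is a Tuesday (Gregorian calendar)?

2222

Jan 1 advances by 2 weekdays after a leap year and by 1 after a common year.
2217: Jan 1 is Wednesday.
2218: Thursday
2219: Friday
2220: Saturday (leap)
2221: Monday
2222: Tuesday
2222 begins on a Tuesday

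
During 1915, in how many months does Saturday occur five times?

A month of length L has five Saturdays iff its first Saturday is on day ≤ L−28 (so day 1–3 in a 31-day month, 1–2 in a 30-day month, day 1 in a leap February).
Checking each month of 1915: Jan starts Fri (31d) ✓; Feb starts Mon (28d); Mar starts Mon (31d); Apr starts Thu (30d); May starts Sat (31d) ✓; Jun starts Tue (30d); Jul starts Thu (31d) ✓; Aug starts Sun (31d); Sep starts Wed (30d); Oct starts Fri (31d) ✓; Nov starts Mon (30d); Dec starts Wed (31d).
Five-Saturday months: January, May, July, October → 4.

4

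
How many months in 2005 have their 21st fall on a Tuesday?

Check the 21st of each month of 2005: Jan 21: Fri, Feb 21: Mon, Mar 21: Mon, Apr 21: Thu, May 21: Sat, Jun 21: Tue, Jul 21: Thu, Aug 21: Sun, Sep 21: Wed, Oct 21: Fri, Nov 21: Mon, Dec 21: Wed.
Tuesday occurs in June — 1 month.

1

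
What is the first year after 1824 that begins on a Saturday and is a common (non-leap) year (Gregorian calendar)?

Jan 1 advances by 2 weekdays after a leap year and by 1 after a common year.
1824: Jan 1 is Thursday (leap).
1825: Saturday
1825 begins on a Saturday and is a common year.

1825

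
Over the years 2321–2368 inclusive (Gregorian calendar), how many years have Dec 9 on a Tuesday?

6

Track Dec 9's weekday year by year (advancing +1, or +2 across a Feb 29):
  2321: Fri  2322: Sat (+1)  2323: Sun (+1)  2324: Tue (+2) ✓  2325: Wed (+1)
  2326: Thu (+1)  2327: Fri (+1)  2328: Sun (+2)  2329: Mon (+1)  2330: Tue (+1) ✓
  2331: Wed (+1)  2332: Fri (+2)  2333: Sat (+1)  2334: Sun (+1)  … (20 more years) …
  2355: Fri (+1)  2356: Sun (+2)  2357: Mon (+1)  2358: Tue (+1) ✓  2359: Wed (+1)
  2360: Fri (+2)  2361: Sat (+1)  2362: Sun (+1)  2363: Mon (+1)  2364: Wed (+2)
  2365: Thu (+1)  2366: Fri (+1)  2367: Sat (+1)  2368: Mon (+2)
Tuesday years: 2324, 2330, 2341, 2347, 2352, 2358 — 6 in total.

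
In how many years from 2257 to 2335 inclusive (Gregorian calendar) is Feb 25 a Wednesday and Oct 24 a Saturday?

Check each year's weekday for Feb 25 and Oct 24:
  2257: Wed/Sat ✓  2258: Thu/Sun  2259: Fri/Mon  2260: Sat/Wed  2261: Mon/Thu  2262: Tue/Fri  2263: Wed/Sat ✓  2264: Thu/Mon  2265: Sat/Tue  2266: Sun/Wed  2267: Mon/Thu  2268: Tue/Sat  2269: Thu/Sun  2270: Fri/Mon  …(51 more)…  2322: Sat/Tue  2323: Sun/Wed  2324: Mon/Fri  2325: Wed/Sat ✓  2326: Thu/Sun  2327: Fri/Mon  2328: Sat/Wed  2329: Mon/Thu  2330: Tue/Fri  2331: Wed/Sat ✓  2332: Thu/Mon  2333: Sat/Tue  2334: Sun/Wed  2335: Mon/Thu
Both conditions hold in: 2257, 2263, 2274, 2285, 2291, 2303, 2314, 2325, 2331 — 9.

9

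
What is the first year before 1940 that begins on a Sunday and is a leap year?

Jan 1 advances by 2 weekdays after a leap year and by 1 after a common year.
1940: Jan 1 is Monday (leap).
1939: Sunday
1938: Saturday
1937: Friday
1936: Wednesday (leap)
1935: Tuesday
1934: Monday
1933: Sunday
1932: Friday (leap)
1931: Thursday
1930: Wednesday
1929: Tuesday
1928: Sunday (leap)
1928 begins on a Sunday and is a leap year.

1928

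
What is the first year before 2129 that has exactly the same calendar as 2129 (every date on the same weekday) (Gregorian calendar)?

Two years share a calendar iff Jan 1 falls on the same weekday and both are leap or both are common. 2129: Jan 1 is Saturday, common year.
2128: Jan 1 Thursday, leap
2127: Jan 1 Wednesday, common
2126: Jan 1 Tuesday, common
2125: Jan 1 Monday, common
2124: Jan 1 Saturday, leap
2123: Jan 1 Friday, common
2122: Jan 1 Thursday, common
2121: Jan 1 Wednesday, common
2120: Jan 1 Monday, leap
2119: Jan 1 Sunday, common
2118: Jan 1 Saturday, common
2118 matches on both conditions.

2118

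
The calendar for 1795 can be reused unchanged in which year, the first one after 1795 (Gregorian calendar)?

1801

Two years share a calendar iff Jan 1 falls on the same weekday and both are leap or both are common. 1795: Jan 1 is Thursday, common year.
1796: Jan 1 Friday, leap
1797: Jan 1 Sunday, common
1798: Jan 1 Monday, common
1799: Jan 1 Tuesday, common
1800: Jan 1 Wednesday, common
1801: Jan 1 Thursday, common
1801 matches on both conditions.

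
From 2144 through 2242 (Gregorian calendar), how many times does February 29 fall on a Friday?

3

Leap years in 2144–2242: 24 of them.
Feb 29 weekday advances by 5 (mod 7) from one leap year to the next four years later (or differs when a century non-leap intervenes).
Leap-day weekdays: 2144:Sat 2148:Thu 2152:Tue 2156:Sun 2160:Fri✓ 2164:Wed 2168:Mon 2172:Sat 2176:Thu 2180:Tue 2184:Sun 2188:Fri✓ 2192:Wed 2196:Mon 2204:Wed 2208:Mon 2212:Sat 2216:Thu 2220:Tue 2224:Sun 2228:Fri✓ 2232:Wed 2236:Mon 2240:Sat
Friday: 2160, 2188, 2228 → 3.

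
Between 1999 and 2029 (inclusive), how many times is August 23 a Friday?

Track August 23's weekday year by year (advancing +1, or +2 across a Feb 29):
  1999: Mon  2000: Wed (+2)  2001: Thu (+1)  2002: Fri (+1) ✓  2003: Sat (+1)
  2004: Mon (+2)  2005: Tue (+1)  2006: Wed (+1)  2007: Thu (+1)  2008: Sat (+2)
  2009: Sun (+1)  2010: Mon (+1)  2011: Tue (+1)  2012: Thu (+2)  … (3 more years) …
  2016: Tue (+2)  2017: Wed (+1)  2018: Thu (+1)  2019: Fri (+1) ✓  2020: Sun (+2)
  2021: Mon (+1)  2022: Tue (+1)  2023: Wed (+1)  2024: Fri (+2) ✓  2025: Sat (+1)
  2026: Sun (+1)  2027: Mon (+1)  2028: Wed (+2)  2029: Thu (+1)
Friday years: 2002, 2013, 2019, 2024 — 4 in total.

4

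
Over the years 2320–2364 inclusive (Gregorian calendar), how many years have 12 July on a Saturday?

Track 12 July's weekday year by year (advancing +1, or +2 across a Feb 29):
  2320: Mon  2321: Tue (+1)  2322: Wed (+1)  2323: Thu (+1)  2324: Sat (+2) ✓
  2325: Sun (+1)  2326: Mon (+1)  2327: Tue (+1)  2328: Thu (+2)  2329: Fri (+1)
  2330: Sat (+1) ✓  2331: Sun (+1)  2332: Tue (+2)  2333: Wed (+1)  … (17 more years) …
  2351: Thu (+1)  2352: Sat (+2) ✓  2353: Sun (+1)  2354: Mon (+1)  2355: Tue (+1)
  2356: Thu (+2)  2357: Fri (+1)  2358: Sat (+1) ✓  2359: Sun (+1)  2360: Tue (+2)
  2361: Wed (+1)  2362: Thu (+1)  2363: Fri (+1)  2364: Sun (+2)
Saturday years: 2324, 2330, 2341, 2347, 2352, 2358 — 6 in total.

6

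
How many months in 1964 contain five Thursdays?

A month of length L has five Thursdays iff its first Thursday is on day ≤ L−28 (so day 1–3 in a 31-day month, 1–2 in a 30-day month, day 1 in a leap February).
Checking each month of 1964: Jan starts Wed (31d) ✓; Feb starts Sat (29d); Mar starts Sun (31d); Apr starts Wed (30d) ✓; May starts Fri (31d); Jun starts Mon (30d); Jul starts Wed (31d) ✓; Aug starts Sat (31d); Sep starts Tue (30d); Oct starts Thu (31d) ✓; Nov starts Sun (30d); Dec starts Tue (31d) ✓.
Five-Thursday months: January, April, July, October, December → 5.

5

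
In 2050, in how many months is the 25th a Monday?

Check the 25th of each month of 2050: Jan 25: Tue, Feb 25: Fri, Mar 25: Fri, Apr 25: Mon, May 25: Wed, Jun 25: Sat, Jul 25: Mon, Aug 25: Thu, Sep 25: Sun, Oct 25: Tue, Nov 25: Fri, Dec 25: Sun.
Monday occurs in April, July — 2 months.

2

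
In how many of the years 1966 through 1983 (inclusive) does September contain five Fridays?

6

September has 30 days; it has five Fridays when Friday falls among the first (month-length − 28) days — i.e. when September 1 is one of Friday/Thursday.
September 1 by year: 1966:Thu✓ 1967:Fri✓ 1968:Sun 1969:Mon 1970:Tue 1971:Wed 1972:Fri✓ 1973:Sat 1974:Sun 1975:Mon 1976:Wed 1977:Thu✓ 1978:Fri✓ 1979:Sat 1980:Mon 1981:Tue 1982:Wed 1983:Thu✓
Years with five Fridays: 1966, 1967, 1972, 1977, 1978, 1983 → 6.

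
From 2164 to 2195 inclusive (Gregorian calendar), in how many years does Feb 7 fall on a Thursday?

Track Feb 7's weekday year by year (advancing +1, or +2 across a Feb 29):
  2164: Tue  2165: Thu (+2) ✓  2166: Fri (+1)  2167: Sat (+1)  2168: Sun (+1)
  2169: Tue (+2)  2170: Wed (+1)  2171: Thu (+1) ✓  2172: Fri (+1)  2173: Sun (+2)
  2174: Mon (+1)  2175: Tue (+1)  2176: Wed (+1)  2177: Fri (+2)  … (4 more years) …
  2182: Thu (+1) ✓  2183: Fri (+1)  2184: Sat (+1)  2185: Mon (+2)  2186: Tue (+1)
  2187: Wed (+1)  2188: Thu (+1) ✓  2189: Sat (+2)  2190: Sun (+1)  2191: Mon (+1)
  2192: Tue (+1)  2193: Thu (+2) ✓  2194: Fri (+1)  2195: Sat (+1)
Thursday years: 2165, 2171, 2182, 2188, 2193 — 5 in total.

5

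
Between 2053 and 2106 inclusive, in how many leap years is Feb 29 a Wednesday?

2

Leap years in 2053–2106: 12 of them.
Feb 29 weekday advances by 5 (mod 7) from one leap year to the next four years later (or differs when a century non-leap intervenes).
Leap-day weekdays: 2056:Tue 2060:Sun 2064:Fri 2068:Wed✓ 2072:Mon 2076:Sat 2080:Thu 2084:Tue 2088:Sun 2092:Fri 2096:Wed✓ 2104:Fri
Wednesday: 2068, 2096 → 2.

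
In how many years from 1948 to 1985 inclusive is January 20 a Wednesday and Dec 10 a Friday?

4

Check each year's weekday for January 20 and Dec 10:
  1948: Tue/Fri  1949: Thu/Sat  1950: Fri/Sun  1951: Sat/Mon  1952: Sun/Wed  1953: Tue/Thu  1954: Wed/Fri ✓  1955: Thu/Sat  1956: Fri/Mon  1957: Sun/Tue  1958: Mon/Wed  1959: Tue/Thu  1960: Wed/Sat  1961: Fri/Sun  …(10 more)…  1972: Thu/Sun  1973: Sat/Mon  1974: Sun/Tue  1975: Mon/Wed  1976: Tue/Fri  1977: Thu/Sat  1978: Fri/Sun  1979: Sat/Mon  1980: Sun/Wed  1981: Tue/Thu  1982: Wed/Fri ✓  1983: Thu/Sat  1984: Fri/Mon  1985: Sun/Tue
Both conditions hold in: 1954, 1965, 1971, 1982 — 4.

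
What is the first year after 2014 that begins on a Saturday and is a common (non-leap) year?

Jan 1 advances by 2 weekdays after a leap year and by 1 after a common year.
2014: Jan 1 is Wednesday.
2015: Thursday
2016: Friday (leap)
2017: Sunday
2018: Monday
2019: Tuesday
2020: Wednesday (leap)
2021: Friday
2022: Saturday
2022 begins on a Saturday and is a common year.

2022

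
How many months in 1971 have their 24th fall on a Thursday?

Check the 24th of each month of 1971: Jan 24: Sun, Feb 24: Wed, Mar 24: Wed, Apr 24: Sat, May 24: Mon, Jun 24: Thu, Jul 24: Sat, Aug 24: Tue, Sep 24: Fri, Oct 24: Sun, Nov 24: Wed, Dec 24: Fri.
Thursday occurs in June — 1 month.

1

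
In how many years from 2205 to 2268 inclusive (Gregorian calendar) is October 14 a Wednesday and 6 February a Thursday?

3

Check each year's weekday for October 14 and 6 February:
  2205: Mon/Wed  2206: Tue/Thu  2207: Wed/Fri  2208: Fri/Sat  2209: Sat/Mon  2210: Sun/Tue  2211: Mon/Wed  2212: Wed/Thu ✓  2213: Thu/Sat  2214: Fri/Sun  2215: Sat/Mon  2216: Mon/Tue  2217: Tue/Thu  2218: Wed/Fri  …(36 more)…  2255: Sun/Tue  2256: Tue/Wed  2257: Wed/Fri  2258: Thu/Sat  2259: Fri/Sun  2260: Sun/Mon  2261: Mon/Wed  2262: Tue/Thu  2263: Wed/Fri  2264: Fri/Sat  2265: Sat/Mon  2266: Sun/Tue  2267: Mon/Wed  2268: Wed/Thu ✓
Both conditions hold in: 2212, 2240, 2268 — 3.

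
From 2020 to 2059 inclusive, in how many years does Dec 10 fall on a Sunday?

6

Track Dec 10's weekday year by year (advancing +1, or +2 across a Feb 29):
  2020: Thu  2021: Fri (+1)  2022: Sat (+1)  2023: Sun (+1) ✓  2024: Tue (+2)
  2025: Wed (+1)  2026: Thu (+1)  2027: Fri (+1)  2028: Sun (+2) ✓  2029: Mon (+1)
  2030: Tue (+1)  2031: Wed (+1)  2032: Fri (+2)  2033: Sat (+1)  … (12 more years) …
  2046: Mon (+1)  2047: Tue (+1)  2048: Thu (+2)  2049: Fri (+1)  2050: Sat (+1)
  2051: Sun (+1) ✓  2052: Tue (+2)  2053: Wed (+1)  2054: Thu (+1)  2055: Fri (+1)
  2056: Sun (+2) ✓  2057: Mon (+1)  2058: Tue (+1)  2059: Wed (+1)
Sunday years: 2023, 2028, 2034, 2045, 2051, 2056 — 6 in total.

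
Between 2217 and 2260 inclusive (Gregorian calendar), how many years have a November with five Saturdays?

12

November has 30 days; it has five Saturdays when Saturday falls among the first (month-length − 28) days — i.e. when November 1 is one of Saturday/Friday.
November 1 by year: 2217:Sat✓ 2218:Sun 2219:Mon 2220:Wed 2221:Thu 2222:Fri✓ 2223:Sat✓ 2224:Mon 2225:Tue 2226:Wed 2227:Thu 2228:Sat✓ 2229:Sun 2230:Mon 2231:Tue …(14 more)… 2246:Sun 2247:Mon 2248:Wed 2249:Thu 2250:Fri✓ 2251:Sat✓ 2252:Mon 2253:Tue 2254:Wed 2255:Thu 2256:Sat✓ 2257:Sun 2258:Mon 2259:Tue 2260:Thu
Years with five Saturdays: 2217, 2222, 2223, 2228, 2233, 2234, 2239, 2244, 2245, 2250, 2251, 2256 → 12.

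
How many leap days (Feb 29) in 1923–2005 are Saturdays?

3

Leap years in 1923–2005: 21 of them.
Feb 29 weekday advances by 5 (mod 7) from one leap year to the next four years later (or differs when a century non-leap intervenes).
Leap-day weekdays: 1924:Fri 1928:Wed 1932:Mon 1936:Sat✓ 1940:Thu 1944:Tue 1948:Sun 1952:Fri 1956:Wed 1960:Mon 1964:Sat✓ 1968:Thu 1972:Tue 1976:Sun 1980:Fri 1984:Wed 1988:Mon 1992:Sat✓ 1996:Thu 2000:Tue 2004:Sun
Saturday: 1936, 1964, 1992 → 3.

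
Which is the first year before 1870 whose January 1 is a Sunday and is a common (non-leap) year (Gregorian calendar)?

Jan 1 advances by 2 weekdays after a leap year and by 1 after a common year.
1870: Jan 1 is Saturday.
1869: Friday
1868: Wednesday (leap)
1867: Tuesday
1866: Monday
1865: Sunday
1865 begins on a Sunday and is a common year.

1865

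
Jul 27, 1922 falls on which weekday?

January 1, 1922 is a Sunday.
July 27 is day 208 of the year, i.e. 207 days after Jan 1.
207 mod 7 = 4, so advance 4 weekdays from Sunday: Thursday.

Thursday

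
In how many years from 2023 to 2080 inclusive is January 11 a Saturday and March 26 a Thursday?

2

Check each year's weekday for January 11 and March 26:
  2023: Wed/Sun  2024: Thu/Tue  2025: Sat/Wed  2026: Sun/Thu  2027: Mon/Fri  2028: Tue/Sun  2029: Thu/Mon  2030: Fri/Tue  2031: Sat/Wed  2032: Sun/Fri  2033: Tue/Sat  2034: Wed/Sun  2035: Thu/Mon  2036: Fri/Wed  …(30 more)…  2067: Tue/Sat  2068: Wed/Mon  2069: Fri/Tue  2070: Sat/Wed  2071: Sun/Thu  2072: Mon/Sat  2073: Wed/Sun  2074: Thu/Mon  2075: Fri/Tue  2076: Sat/Thu ✓  2077: Mon/Fri  2078: Tue/Sat  2079: Wed/Sun  2080: Thu/Tue
Both conditions hold in: 2048, 2076 — 2.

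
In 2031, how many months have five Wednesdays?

5

A month of length L has five Wednesdays iff its first Wednesday is on day ≤ L−28 (so day 1–3 in a 31-day month, 1–2 in a 30-day month, day 1 in a leap February).
Checking each month of 2031: Jan starts Wed (31d) ✓; Feb starts Sat (28d); Mar starts Sat (31d); Apr starts Tue (30d) ✓; May starts Thu (31d); Jun starts Sun (30d); Jul starts Tue (31d) ✓; Aug starts Fri (31d); Sep starts Mon (30d); Oct starts Wed (31d) ✓; Nov starts Sat (30d); Dec starts Mon (31d) ✓.
Five-Wednesday months: January, April, July, October, December → 5.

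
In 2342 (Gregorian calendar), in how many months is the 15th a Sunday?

3

Check the 15th of each month of 2342: Jan 15: Thu, Feb 15: Sun, Mar 15: Sun, Apr 15: Wed, May 15: Fri, Jun 15: Mon, Jul 15: Wed, Aug 15: Sat, Sep 15: Tue, Oct 15: Thu, Nov 15: Sun, Dec 15: Tue.
Sunday occurs in February, March, November — 3 months.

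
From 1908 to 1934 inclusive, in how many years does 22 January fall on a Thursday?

Track 22 January's weekday year by year (advancing +1, or +2 across a Feb 29):
  1908: Wed  1909: Fri (+2)  1910: Sat (+1)  1911: Sun (+1)  1912: Mon (+1)
  1913: Wed (+2)  1914: Thu (+1) ✓  1915: Fri (+1)  1916: Sat (+1)  1917: Mon (+2)
  1918: Tue (+1)  1919: Wed (+1)  1920: Thu (+1) ✓  1921: Sat (+2)  1922: Sun (+1)
  1923: Mon (+1)  1924: Tue (+1)  1925: Thu (+2) ✓  1926: Fri (+1)  1927: Sat (+1)
  1928: Sun (+1)  1929: Tue (+2)  1930: Wed (+1)  1931: Thu (+1) ✓  1932: Fri (+1)
  1933: Sun (+2)  1934: Mon (+1)
Thursday years: 1914, 1920, 1925, 1931 — 4 in total.

4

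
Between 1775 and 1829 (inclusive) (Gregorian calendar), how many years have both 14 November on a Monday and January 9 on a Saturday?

Check each year's weekday for 14 November and January 9:
  1775: Tue/Mon  1776: Thu/Tue  1777: Fri/Thu  1778: Sat/Fri  1779: Sun/Sat  1780: Tue/Sun  1781: Wed/Tue  1782: Thu/Wed  1783: Fri/Thu  1784: Sun/Fri  1785: Mon/Sun  1786: Tue/Mon  1787: Wed/Tue  1788: Fri/Wed  …(27 more)…  1816: Thu/Tue  1817: Fri/Thu  1818: Sat/Fri  1819: Sun/Sat  1820: Tue/Sun  1821: Wed/Tue  1822: Thu/Wed  1823: Fri/Thu  1824: Sun/Fri  1825: Mon/Sun  1826: Tue/Mon  1827: Wed/Tue  1828: Fri/Wed  1829: Sat/Fri
Both conditions hold in: 1796, 1808 — 2.

2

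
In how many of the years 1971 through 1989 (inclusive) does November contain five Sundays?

5

November has 30 days; it has five Sundays when Sunday falls among the first (month-length − 28) days — i.e. when November 1 is one of Sunday/Saturday.
November 1 by year: 1971:Mon 1972:Wed 1973:Thu 1974:Fri 1975:Sat✓ 1976:Mon 1977:Tue 1978:Wed 1979:Thu 1980:Sat✓ 1981:Sun✓ 1982:Mon 1983:Tue 1984:Thu 1985:Fri 1986:Sat✓ 1987:Sun✓ 1988:Tue 1989:Wed
Years with five Sundays: 1975, 1980, 1981, 1986, 1987 → 5.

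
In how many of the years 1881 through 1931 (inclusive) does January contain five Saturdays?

January has 31 days; it has five Saturdays when Saturday falls among the first (month-length − 28) days — i.e. when January 1 is one of Saturday/Friday/Thursday.
January 1 by year: 1881:Sat✓ 1882:Sun 1883:Mon 1884:Tue 1885:Thu✓ 1886:Fri✓ 1887:Sat✓ 1888:Sun 1889:Tue 1890:Wed 1891:Thu✓ 1892:Fri✓ 1893:Sun 1894:Mon 1895:Tue …(21 more)… 1917:Mon 1918:Tue 1919:Wed 1920:Thu✓ 1921:Sat✓ 1922:Sun 1923:Mon 1924:Tue 1925:Thu✓ 1926:Fri✓ 1927:Sat✓ 1928:Sun 1929:Tue 1930:Wed 1931:Thu✓
Years with five Saturdays: 1881, 1885, 1886, 1887, 1891, 1892, 1897, 1898, 1903, 1904, 1909, 1910, 1914, 1915, 1916, 1920, 1921, 1925, 1926, 1927, 1931 → 21.

21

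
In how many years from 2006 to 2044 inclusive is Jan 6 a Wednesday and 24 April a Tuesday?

0

Check each year's weekday for Jan 6 and 24 April:
  2006: Fri/Mon  2007: Sat/Tue  2008: Sun/Thu  2009: Tue/Fri  2010: Wed/Sat  2011: Thu/Sun  2012: Fri/Tue  2013: Sun/Wed  2014: Mon/Thu  2015: Tue/Fri  2016: Wed/Sun  2017: Fri/Mon  2018: Sat/Tue  2019: Sun/Wed  …(11 more)…  2031: Mon/Thu  2032: Tue/Sat  2033: Thu/Sun  2034: Fri/Mon  2035: Sat/Tue  2036: Sun/Thu  2037: Tue/Fri  2038: Wed/Sat  2039: Thu/Sun  2040: Fri/Tue  2041: Sun/Wed  2042: Mon/Thu  2043: Tue/Fri  2044: Wed/Sun
Both conditions hold in: no year — 0.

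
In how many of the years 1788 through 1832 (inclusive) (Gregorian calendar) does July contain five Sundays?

19

July has 31 days; it has five Sundays when Sunday falls among the first (month-length − 28) days — i.e. when July 1 is one of Sunday/Saturday/Friday.
July 1 by year: 1788:Tue 1789:Wed 1790:Thu 1791:Fri✓ 1792:Sun✓ 1793:Mon 1794:Tue 1795:Wed 1796:Fri✓ 1797:Sat✓ 1798:Sun✓ 1799:Mon 1800:Tue 1801:Wed 1802:Thu …(15 more)… 1818:Wed 1819:Thu 1820:Sat✓ 1821:Sun✓ 1822:Mon 1823:Tue 1824:Thu 1825:Fri✓ 1826:Sat✓ 1827:Sun✓ 1828:Tue 1829:Wed 1830:Thu 1831:Fri✓ 1832:Sun✓
Years with five Sundays: 1791, 1792, 1796, 1797, 1798, 1803, 1804, 1808, 1809, 1810, 1814, 1815, 1820, 1821, 1825, 1826, 1827, 1831, 1832 → 19.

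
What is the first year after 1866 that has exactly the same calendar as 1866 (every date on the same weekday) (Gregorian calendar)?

Two years share a calendar iff Jan 1 falls on the same weekday and both are leap or both are common. 1866: Jan 1 is Monday, common year.
1867: Jan 1 Tuesday, common
1868: Jan 1 Wednesday, leap
1869: Jan 1 Friday, common
1870: Jan 1 Saturday, common
1871: Jan 1 Sunday, common
1872: Jan 1 Monday, leap
1873: Jan 1 Wednesday, common
1874: Jan 1 Thursday, common
1875: Jan 1 Friday, common
1876: Jan 1 Saturday, leap
1877: Jan 1 Monday, common
1877 matches on both conditions.

1877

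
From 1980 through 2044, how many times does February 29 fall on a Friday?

Leap years in 1980–2044: 17 of them.
Feb 29 weekday advances by 5 (mod 7) from one leap year to the next four years later (or differs when a century non-leap intervenes).
Leap-day weekdays: 1980:Fri✓ 1984:Wed 1988:Mon 1992:Sat 1996:Thu 2000:Tue 2004:Sun 2008:Fri✓ 2012:Wed 2016:Mon 2020:Sat 2024:Thu 2028:Tue 2032:Sun 2036:Fri✓ 2040:Wed 2044:Mon
Friday: 1980, 2008, 2036 → 3.

3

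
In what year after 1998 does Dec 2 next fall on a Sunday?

2001

From one year to the next, a fixed date's weekday advances by 1, or by 2 when a Feb 29 lies between the two dates.
1998: December 2 is Wednesday.
1999: Thursday (+1)
2000: Saturday (+2)
2001: Sunday (+1)
Dec 2 falls on a Sunday in 2001.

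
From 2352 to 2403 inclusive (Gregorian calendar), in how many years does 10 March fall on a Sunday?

Track 10 March's weekday year by year (advancing +1, or +2 across a Feb 29):
  2352: Mon  2353: Tue (+1)  2354: Wed (+1)  2355: Thu (+1)  2356: Sat (+2)
  2357: Sun (+1) ✓  2358: Mon (+1)  2359: Tue (+1)  2360: Thu (+2)  2361: Fri (+1)
  2362: Sat (+1)  2363: Sun (+1) ✓  2364: Tue (+2)  2365: Wed (+1)  … (24 more years) …
  2390: Sat (+1)  2391: Sun (+1) ✓  2392: Tue (+2)  2393: Wed (+1)  2394: Thu (+1)
  2395: Fri (+1)  2396: Sun (+2) ✓  2397: Mon (+1)  2398: Tue (+1)  2399: Wed (+1)
  2400: Fri (+2)  2401: Sat (+1)  2402: Sun (+1) ✓  2403: Mon (+1)
Sunday years: 2357, 2363, 2368, 2374, 2385, 2391, 2396, 2402 — 8 in total.

8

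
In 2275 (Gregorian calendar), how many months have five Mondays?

4

A month of length L has five Mondays iff its first Monday is on day ≤ L−28 (so day 1–3 in a 31-day month, 1–2 in a 30-day month, day 1 in a leap February).
Checking each month of 2275: Jan starts Fri (31d); Feb starts Mon (28d); Mar starts Mon (31d) ✓; Apr starts Thu (30d); May starts Sat (31d) ✓; Jun starts Tue (30d); Jul starts Thu (31d); Aug starts Sun (31d) ✓; Sep starts Wed (30d); Oct starts Fri (31d); Nov starts Mon (30d) ✓; Dec starts Wed (31d).
Five-Monday months: March, May, August, November → 4.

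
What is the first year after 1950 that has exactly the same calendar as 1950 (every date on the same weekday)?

1961

Two years share a calendar iff Jan 1 falls on the same weekday and both are leap or both are common. 1950: Jan 1 is Sunday, common year.
1951: Jan 1 Monday, common
1952: Jan 1 Tuesday, leap
1953: Jan 1 Thursday, common
1954: Jan 1 Friday, common
1955: Jan 1 Saturday, common
1956: Jan 1 Sunday, leap
1957: Jan 1 Tuesday, common
1958: Jan 1 Wednesday, common
1959: Jan 1 Thursday, common
1960: Jan 1 Friday, leap
1961: Jan 1 Sunday, common
1961 matches on both conditions.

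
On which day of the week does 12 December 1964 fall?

Saturday

January 1, 1964 is a Wednesday.
December 12 is day 347 of the year, i.e. 346 days after Jan 1.
346 mod 7 = 3, so advance 3 weekdays from Wednesday: Saturday.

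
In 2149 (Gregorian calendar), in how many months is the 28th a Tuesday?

Check the 28th of each month of 2149: Jan 28: Tue, Feb 28: Fri, Mar 28: Fri, Apr 28: Mon, May 28: Wed, Jun 28: Sat, Jul 28: Mon, Aug 28: Thu, Sep 28: Sun, Oct 28: Tue, Nov 28: Fri, Dec 28: Sun.
Tuesday occurs in January, October — 2 months.

2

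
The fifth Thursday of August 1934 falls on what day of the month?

August 1, 1934 is a Wednesday, so the first Thursday is the 2nd.
The fifth Thursday is 2 + 28 = 30.

30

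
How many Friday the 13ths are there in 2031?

1

Check the 13th of each month of 2031: Jan 13: Mon, Feb 13: Thu, Mar 13: Thu, Apr 13: Sun, May 13: Tue, Jun 13: Fri, Jul 13: Sun, Aug 13: Wed, Sep 13: Sat, Oct 13: Mon, Nov 13: Thu, Dec 13: Sat.
Friday occurs in June — 1 month.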